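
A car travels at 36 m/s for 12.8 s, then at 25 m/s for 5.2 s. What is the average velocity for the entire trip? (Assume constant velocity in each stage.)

d₁ = v₁t₁ = 36 × 12.8 = 460.8 m
d₂ = v₂t₂ = 25 × 5.2 = 130.0 m
d_total = 590.8 m, t_total = 18.0 s
v_avg = d_total/t_total = 590.8/18.0 = 32.82 m/s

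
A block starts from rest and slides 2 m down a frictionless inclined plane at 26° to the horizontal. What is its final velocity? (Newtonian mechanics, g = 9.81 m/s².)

a = g sin(θ) = 9.81 × sin(26°) = 4.3004 m/s²
v = √(2ad) = √(2 × 4.3004 × 2) = 4.15 m/s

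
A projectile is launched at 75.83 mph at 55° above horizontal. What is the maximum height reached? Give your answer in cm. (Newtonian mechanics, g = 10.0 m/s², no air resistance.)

v₀ = 75.83 mph × 0.44704 = 33.899 m/s
H = v₀² × sin²(θ) / (2g) = 33.899² × sin(55°)² / (2 × 10.0) = 1149.14 × 0.67101 / 20.0 = 38.5542 m
H = 38.5542 m / 0.01 = 3855 cm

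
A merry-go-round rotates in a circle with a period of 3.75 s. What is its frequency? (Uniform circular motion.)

f = 1/T = 1/3.75 = 0.2667 Hz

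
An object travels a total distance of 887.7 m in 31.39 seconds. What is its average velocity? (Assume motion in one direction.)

v_avg = Δd / Δt = 887.7 / 31.39 = 28.28 m/s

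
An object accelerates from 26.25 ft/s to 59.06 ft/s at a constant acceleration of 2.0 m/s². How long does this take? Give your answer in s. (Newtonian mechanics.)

v₀ = 26.25 ft/s × 0.3048 = 8.001 m/s
v = 59.06 ft/s × 0.3048 = 18.0015 m/s
t = (v - v₀) / a = (18.0015 - 8.001) / 2.0 = 5.0 s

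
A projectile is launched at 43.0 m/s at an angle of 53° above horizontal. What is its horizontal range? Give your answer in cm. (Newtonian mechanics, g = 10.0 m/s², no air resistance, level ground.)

R = v₀² × sin(2θ) / g = 43.0² × sin(2 × 53°) / 10.0 = 1849.0 × 0.961262 / 10.0 = 177.737 m
R = 177.737 m / 0.01 = 17770 cm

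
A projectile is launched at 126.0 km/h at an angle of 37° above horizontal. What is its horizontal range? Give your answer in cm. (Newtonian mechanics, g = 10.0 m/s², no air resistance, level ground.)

v₀ = 126.0 km/h × 0.2777777777777778 = 35.0 m/s
R = v₀² × sin(2θ) / g = 35.0² × sin(2 × 37°) / 10.0 = 1225.0 × 0.961262 / 10.0 = 117.755 m
R = 117.755 m / 0.01 = 11780 cm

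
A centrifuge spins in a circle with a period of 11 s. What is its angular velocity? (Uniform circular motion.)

ω = 2π/T = 2π/11 = 0.5712 rad/s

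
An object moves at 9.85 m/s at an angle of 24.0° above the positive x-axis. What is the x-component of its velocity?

vₓ = v cos(θ) = 9.85 × cos(24.0°) = 9.0 m/s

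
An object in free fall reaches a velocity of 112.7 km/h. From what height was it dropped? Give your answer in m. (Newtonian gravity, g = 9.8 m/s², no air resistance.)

v = 112.7 km/h × 0.2777777777777778 = 31.3056 m/s
h = v² / (2g) = 31.3056² / (2 × 9.8) = 50.0 m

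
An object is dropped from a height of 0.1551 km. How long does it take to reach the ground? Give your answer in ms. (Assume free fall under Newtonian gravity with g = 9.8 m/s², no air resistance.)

h = 0.1551 km × 1000.0 = 155.1 m
t = √(2h/g) = √(2 × 155.1 / 9.8) = 5.62611 s
t = 5.62611 s / 0.001 = 5626 ms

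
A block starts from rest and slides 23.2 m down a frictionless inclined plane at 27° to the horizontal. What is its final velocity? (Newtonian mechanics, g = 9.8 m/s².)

a = g sin(θ) = 9.8 × sin(27°) = 4.4491 m/s²
v = √(2ad) = √(2 × 4.4491 × 23.2) = 14.37 m/s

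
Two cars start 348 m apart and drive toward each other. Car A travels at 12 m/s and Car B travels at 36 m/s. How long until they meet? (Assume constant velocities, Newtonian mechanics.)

Combined speed: v_combined = 12 + 36 = 48 m/s
Time to meet: t = d/v_combined = 348/48 = 7.25 s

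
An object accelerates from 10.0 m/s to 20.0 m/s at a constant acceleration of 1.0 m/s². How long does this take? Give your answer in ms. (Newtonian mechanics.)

t = (v - v₀) / a = (20.0 - 10.0) / 1.0 = 10.0 s
t = 10.0 s / 0.001 = 10000 ms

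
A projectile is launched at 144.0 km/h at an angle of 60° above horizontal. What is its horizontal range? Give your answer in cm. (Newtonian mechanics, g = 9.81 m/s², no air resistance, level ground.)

v₀ = 144.0 km/h × 0.2777777777777778 = 40.0 m/s
R = v₀² × sin(2θ) / g = 40.0² × sin(2 × 60°) / 9.81 = 1600.0 × 0.866025 / 9.81 = 141.248 m
R = 141.248 m / 0.01 = 14120 cm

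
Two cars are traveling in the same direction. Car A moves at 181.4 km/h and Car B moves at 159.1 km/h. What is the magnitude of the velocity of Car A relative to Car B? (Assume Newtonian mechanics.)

v_rel = |v_A - v_B| = |181.4 - 159.1| = 22.3 km/h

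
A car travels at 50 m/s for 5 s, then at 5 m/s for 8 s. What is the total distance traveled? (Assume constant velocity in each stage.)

d₁ = v₁t₁ = 50 × 5 = 250 m
d₂ = v₂t₂ = 5 × 8 = 40 m
d_total = 250 + 40 = 290 m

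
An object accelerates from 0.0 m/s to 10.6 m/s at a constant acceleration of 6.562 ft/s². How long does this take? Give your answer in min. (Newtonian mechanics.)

a = 6.562 ft/s² × 0.3048 = 2.0001 m/s²
t = (v - v₀) / a = (10.6 - 0.0) / 2.0001 = 5.29974 s
t = 5.29974 s / 60.0 = 0.08833 min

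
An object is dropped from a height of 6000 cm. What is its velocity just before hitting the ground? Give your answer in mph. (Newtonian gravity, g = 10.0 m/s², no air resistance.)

h = 6000 cm × 0.01 = 60.0 m
v = √(2gh) = √(2 × 10.0 × 60.0) = 34.641 m/s
v = 34.641 m/s / 0.44704 = 77.49 mph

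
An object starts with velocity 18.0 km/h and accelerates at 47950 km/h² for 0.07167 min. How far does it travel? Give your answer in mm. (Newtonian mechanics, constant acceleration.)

v₀ = 18.0 km/h × 0.2777777777777778 = 5.0 m/s
a = 47950 km/h² × 7.716049382716049e-05 = 3.69985 m/s²
t = 0.07167 min × 60.0 = 4.3002 s
d = v₀ × t + ½ × a × t² = 5.0 × 4.3002 + 0.5 × 3.69985 × 4.3002² = 55.7093 m
d = 55.7093 m / 0.001 = 55710 mm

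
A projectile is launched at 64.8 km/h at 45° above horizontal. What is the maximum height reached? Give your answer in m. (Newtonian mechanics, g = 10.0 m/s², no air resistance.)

v₀ = 64.8 km/h × 0.2777777777777778 = 18.0 m/s
H = v₀² × sin²(θ) / (2g) = 18.0² × sin(45°)² / (2 × 10.0) = 324.0 × 0.5 / 20.0 = 8.1 m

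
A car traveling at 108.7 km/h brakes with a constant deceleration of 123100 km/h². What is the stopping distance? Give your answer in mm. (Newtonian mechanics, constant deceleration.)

v₀ = 108.7 km/h × 0.2777777777777778 = 30.1944 m/s
a = 123100 km/h² × 7.716049382716049e-05 = 9.49846 m/s²
d = v₀² / (2a) = 30.1944² / (2 × 9.49846) = 911.702 / 18.9969 = 47.9921 m
d = 47.9921 m / 0.001 = 47990 mm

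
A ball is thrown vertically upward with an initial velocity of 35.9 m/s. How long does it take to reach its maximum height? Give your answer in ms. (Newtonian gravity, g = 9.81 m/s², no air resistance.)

t_up = v₀ / g = 35.9 / 9.81 = 3.65953 s
t_up = 3.65953 s / 0.001 = 3660 ms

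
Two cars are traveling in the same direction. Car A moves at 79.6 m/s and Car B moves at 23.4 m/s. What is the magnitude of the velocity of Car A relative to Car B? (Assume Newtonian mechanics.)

v_rel = |v_A - v_B| = |79.6 - 23.4| = 56.2 m/s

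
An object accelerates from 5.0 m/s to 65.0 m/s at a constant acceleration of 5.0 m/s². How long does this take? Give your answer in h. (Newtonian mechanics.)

t = (v - v₀) / a = (65.0 - 5.0) / 5.0 = 12.0 s
t = 12.0 s / 3600.0 = 0.003333 h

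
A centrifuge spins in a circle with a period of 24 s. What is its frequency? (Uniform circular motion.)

f = 1/T = 1/24 = 0.0417 Hz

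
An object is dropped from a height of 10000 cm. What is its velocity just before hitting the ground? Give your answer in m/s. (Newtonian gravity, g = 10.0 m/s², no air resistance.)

h = 10000 cm × 0.01 = 100.0 m
v = √(2gh) = √(2 × 10.0 × 100.0) = 44.72 m/s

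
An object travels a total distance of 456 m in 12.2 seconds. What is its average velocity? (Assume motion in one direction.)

v_avg = Δd / Δt = 456 / 12.2 = 37.38 m/s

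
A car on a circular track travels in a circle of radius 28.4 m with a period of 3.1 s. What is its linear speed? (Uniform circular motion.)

v = 2πr/T = 2π×28.4/3.1 = 57.56 m/s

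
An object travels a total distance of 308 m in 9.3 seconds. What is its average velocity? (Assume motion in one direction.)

v_avg = Δd / Δt = 308 / 9.3 = 33.12 m/s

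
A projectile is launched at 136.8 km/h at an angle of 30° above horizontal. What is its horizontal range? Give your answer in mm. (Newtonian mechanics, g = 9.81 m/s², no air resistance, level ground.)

v₀ = 136.8 km/h × 0.2777777777777778 = 38.0 m/s
R = v₀² × sin(2θ) / g = 38.0² × sin(2 × 30°) / 9.81 = 1444.0 × 0.866025 / 9.81 = 127.476 m
R = 127.476 m / 0.001 = 127500 mm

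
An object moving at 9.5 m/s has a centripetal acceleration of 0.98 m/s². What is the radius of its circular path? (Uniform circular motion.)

r = v²/a_c = 9.5²/0.98 = 92.09 m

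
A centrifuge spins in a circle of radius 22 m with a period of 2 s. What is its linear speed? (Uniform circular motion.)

v = 2πr/T = 2π×22/2 = 69.12 m/s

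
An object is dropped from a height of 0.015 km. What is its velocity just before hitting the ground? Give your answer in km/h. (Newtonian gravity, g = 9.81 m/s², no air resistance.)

h = 0.015 km × 1000.0 = 15.0 m
v = √(2gh) = √(2 × 9.81 × 15.0) = 17.1552 m/s
v = 17.1552 m/s / 0.2777777777777778 = 61.76 km/h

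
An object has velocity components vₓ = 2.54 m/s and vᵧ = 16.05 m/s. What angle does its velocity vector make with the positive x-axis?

θ = arctan(vᵧ/vₓ) = arctan(16.05/2.54) = 81.01°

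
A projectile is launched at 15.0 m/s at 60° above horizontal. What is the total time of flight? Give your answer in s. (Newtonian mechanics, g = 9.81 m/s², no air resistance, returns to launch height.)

T = 2 × v₀ × sin(θ) / g = 2 × 15.0 × sin(60°) / 9.81 = 2 × 15.0 × 0.866025 / 9.81 = 2.648 s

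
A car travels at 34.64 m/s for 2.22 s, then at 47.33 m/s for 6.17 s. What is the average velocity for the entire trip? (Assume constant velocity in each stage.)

d₁ = v₁t₁ = 34.64 × 2.22 = 76.9008 m
d₂ = v₂t₂ = 47.33 × 6.17 = 292.0261 m
d_total = 368.9269 m, t_total = 8.39 s
v_avg = d_total/t_total = 368.9269/8.39 = 43.97 m/s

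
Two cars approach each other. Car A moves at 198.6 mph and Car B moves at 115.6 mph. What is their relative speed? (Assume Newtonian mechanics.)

v_rel = v_A + v_B = 198.6 + 115.6 = 314.2 mph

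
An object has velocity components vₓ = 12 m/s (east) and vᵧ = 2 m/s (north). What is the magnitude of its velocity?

|v| = √(vₓ² + vᵧ²) = √(12² + 2²) = √(148) = 12.17 m/s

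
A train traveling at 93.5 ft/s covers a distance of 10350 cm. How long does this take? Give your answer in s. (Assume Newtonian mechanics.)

d = 10350 cm × 0.01 = 103.5 m
v = 93.5 ft/s × 0.3048 = 28.4988 m/s
t = d / v = 103.5 / 28.4988 = 3.632 s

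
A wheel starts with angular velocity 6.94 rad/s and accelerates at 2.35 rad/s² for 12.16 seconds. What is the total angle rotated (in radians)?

θ = ω₀t + ½αt² = 6.94×12.16 + ½×2.35×12.16² = 258.13 rad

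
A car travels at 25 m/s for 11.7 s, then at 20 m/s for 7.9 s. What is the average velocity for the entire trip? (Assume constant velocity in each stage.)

d₁ = v₁t₁ = 25 × 11.7 = 292.5 m
d₂ = v₂t₂ = 20 × 7.9 = 158.0 m
d_total = 450.5 m, t_total = 19.6 s
v_avg = d_total/t_total = 450.5/19.6 = 22.98 m/s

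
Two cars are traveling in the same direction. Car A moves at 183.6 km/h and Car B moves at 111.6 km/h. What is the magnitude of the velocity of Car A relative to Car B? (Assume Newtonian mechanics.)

v_rel = |v_A - v_B| = |183.6 - 111.6| = 72.0 km/h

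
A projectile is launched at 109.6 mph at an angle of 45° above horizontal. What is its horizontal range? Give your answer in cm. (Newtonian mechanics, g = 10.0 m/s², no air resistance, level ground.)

v₀ = 109.6 mph × 0.44704 = 48.9956 m/s
R = v₀² × sin(2θ) / g = 48.9956² × sin(2 × 45°) / 10.0 = 2400.57 × 1.0 / 10.0 = 240.057 m
R = 240.057 m / 0.01 = 24010 cm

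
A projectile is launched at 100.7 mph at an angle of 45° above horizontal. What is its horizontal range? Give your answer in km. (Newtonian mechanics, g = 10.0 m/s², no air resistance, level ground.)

v₀ = 100.7 mph × 0.44704 = 45.0169 m/s
R = v₀² × sin(2θ) / g = 45.0169² × sin(2 × 45°) / 10.0 = 2026.52 × 1.0 / 10.0 = 202.652 m
R = 202.652 m / 1000.0 = 0.2027 km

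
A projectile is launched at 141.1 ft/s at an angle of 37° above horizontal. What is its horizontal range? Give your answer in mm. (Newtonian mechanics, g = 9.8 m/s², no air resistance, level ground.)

v₀ = 141.1 ft/s × 0.3048 = 43.0073 m/s
R = v₀² × sin(2θ) / g = 43.0073² × sin(2 × 37°) / 9.8 = 1849.63 × 0.961262 / 9.8 = 181.426 m
R = 181.426 m / 0.001 = 181400 mm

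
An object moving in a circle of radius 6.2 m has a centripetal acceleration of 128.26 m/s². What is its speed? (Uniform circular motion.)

v = √(a_c × r) = √(128.26 × 6.2) = 28.2 m/s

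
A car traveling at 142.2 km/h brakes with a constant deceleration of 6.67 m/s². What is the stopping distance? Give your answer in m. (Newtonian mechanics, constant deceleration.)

v₀ = 142.2 km/h × 0.2777777777777778 = 39.5 m/s
d = v₀² / (2a) = 39.5² / (2 × 6.67) = 1560.25 / 13.34 = 117.0 m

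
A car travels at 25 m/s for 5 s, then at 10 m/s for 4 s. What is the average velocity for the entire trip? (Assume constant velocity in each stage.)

d₁ = v₁t₁ = 25 × 5 = 125 m
d₂ = v₂t₂ = 10 × 4 = 40 m
d_total = 165 m, t_total = 9 s
v_avg = d_total/t_total = 165/9 = 18.33 m/s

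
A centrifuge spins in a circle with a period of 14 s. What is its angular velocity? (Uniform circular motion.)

ω = 2π/T = 2π/14 = 0.4488 rad/s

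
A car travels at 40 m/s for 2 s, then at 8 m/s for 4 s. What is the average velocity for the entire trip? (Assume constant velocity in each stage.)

d₁ = v₁t₁ = 40 × 2 = 80 m
d₂ = v₂t₂ = 8 × 4 = 32 m
d_total = 112 m, t_total = 6 s
v_avg = d_total/t_total = 112/6 = 18.67 m/s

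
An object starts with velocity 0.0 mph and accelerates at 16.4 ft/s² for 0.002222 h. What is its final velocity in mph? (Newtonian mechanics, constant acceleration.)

v₀ = 0.0 mph × 0.44704 = 0.0 m/s
a = 16.4 ft/s² × 0.3048 = 4.99872 m/s²
t = 0.002222 h × 3600.0 = 7.9992 s
v = v₀ + a × t = 0.0 + 4.99872 × 7.9992 = 39.9858 m/s
v = 39.9858 m/s / 0.44704 = 89.45 mph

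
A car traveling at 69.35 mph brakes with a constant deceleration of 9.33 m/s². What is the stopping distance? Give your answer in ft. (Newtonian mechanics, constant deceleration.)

v₀ = 69.35 mph × 0.44704 = 31.0022 m/s
d = v₀² / (2a) = 31.0022² / (2 × 9.33) = 961.136 / 18.66 = 51.5078 m
d = 51.5078 m / 0.3048 = 169.0 ft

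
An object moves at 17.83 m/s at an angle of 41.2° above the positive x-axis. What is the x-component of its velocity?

vₓ = v cos(θ) = 17.83 × cos(41.2°) = 13.42 m/s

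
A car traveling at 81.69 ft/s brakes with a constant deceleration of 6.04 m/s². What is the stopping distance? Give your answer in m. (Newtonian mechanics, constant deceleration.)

v₀ = 81.69 ft/s × 0.3048 = 24.8991 m/s
d = v₀² / (2a) = 24.8991² / (2 × 6.04) = 619.965 / 12.08 = 51.32 m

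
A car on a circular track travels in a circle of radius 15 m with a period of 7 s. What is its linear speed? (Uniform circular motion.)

v = 2πr/T = 2π×15/7 = 13.46 m/s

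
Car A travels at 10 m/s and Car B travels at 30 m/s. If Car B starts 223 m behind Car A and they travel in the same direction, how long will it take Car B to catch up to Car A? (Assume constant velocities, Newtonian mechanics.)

Relative speed: v_rel = 30 - 10 = 20 m/s
Time to catch: t = d₀/v_rel = 223/20 = 11.15 s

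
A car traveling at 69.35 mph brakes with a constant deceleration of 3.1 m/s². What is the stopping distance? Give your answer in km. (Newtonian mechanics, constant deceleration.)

v₀ = 69.35 mph × 0.44704 = 31.0022 m/s
d = v₀² / (2a) = 31.0022² / (2 × 3.1) = 961.136 / 6.2 = 155.022 m
d = 155.022 m / 1000.0 = 0.155 km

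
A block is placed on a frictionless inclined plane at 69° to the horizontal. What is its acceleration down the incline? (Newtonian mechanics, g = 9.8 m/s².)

a = g sin(θ) = 9.8 × sin(69°) = 9.8 × 0.9336 = 9.15 m/s²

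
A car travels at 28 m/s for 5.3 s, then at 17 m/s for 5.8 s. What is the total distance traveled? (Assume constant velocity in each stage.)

d₁ = v₁t₁ = 28 × 5.3 = 148.4 m
d₂ = v₂t₂ = 17 × 5.8 = 98.6 m
d_total = 148.4 + 98.6 = 247.0 m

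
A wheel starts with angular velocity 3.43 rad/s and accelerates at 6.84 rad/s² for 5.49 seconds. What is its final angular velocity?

ω = ω₀ + αt = 3.43 + 6.84 × 5.49 = 40.98 rad/s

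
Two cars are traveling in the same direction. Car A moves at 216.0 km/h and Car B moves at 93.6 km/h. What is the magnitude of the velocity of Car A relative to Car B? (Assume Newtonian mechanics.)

v_rel = |v_A - v_B| = |216.0 - 93.6| = 122.4 km/h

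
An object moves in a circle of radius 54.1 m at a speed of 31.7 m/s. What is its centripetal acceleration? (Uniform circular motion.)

a_c = v²/r = 31.7²/54.1 = 1004.89/54.1 = 18.57 m/s²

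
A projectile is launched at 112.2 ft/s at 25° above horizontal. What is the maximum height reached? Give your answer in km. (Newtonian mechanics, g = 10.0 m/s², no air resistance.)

v₀ = 112.2 ft/s × 0.3048 = 34.1986 m/s
H = v₀² × sin²(θ) / (2g) = 34.1986² × sin(25°)² / (2 × 10.0) = 1169.54 × 0.178606 / 20.0 = 10.4443 m
H = 10.4443 m / 1000.0 = 0.01044 km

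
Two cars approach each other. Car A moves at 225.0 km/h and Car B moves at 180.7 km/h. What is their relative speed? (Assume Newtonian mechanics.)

v_rel = v_A + v_B = 225.0 + 180.7 = 405.7 km/h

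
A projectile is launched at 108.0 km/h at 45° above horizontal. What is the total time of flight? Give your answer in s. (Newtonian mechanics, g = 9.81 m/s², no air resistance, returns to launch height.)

v₀ = 108.0 km/h × 0.2777777777777778 = 30.0 m/s
T = 2 × v₀ × sin(θ) / g = 2 × 30.0 × sin(45°) / 9.81 = 2 × 30.0 × 0.707107 / 9.81 = 4.325 s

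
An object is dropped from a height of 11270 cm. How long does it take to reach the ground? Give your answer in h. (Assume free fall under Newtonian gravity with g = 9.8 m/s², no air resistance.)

h = 11270 cm × 0.01 = 112.7 m
t = √(2h/g) = √(2 × 112.7 / 9.8) = 4.79583 s
t = 4.79583 s / 3600.0 = 0.001332 h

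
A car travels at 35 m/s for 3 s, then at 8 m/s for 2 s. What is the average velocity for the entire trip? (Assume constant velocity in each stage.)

d₁ = v₁t₁ = 35 × 3 = 105 m
d₂ = v₂t₂ = 8 × 2 = 16 m
d_total = 121 m, t_total = 5 s
v_avg = d_total/t_total = 121/5 = 24.2 m/s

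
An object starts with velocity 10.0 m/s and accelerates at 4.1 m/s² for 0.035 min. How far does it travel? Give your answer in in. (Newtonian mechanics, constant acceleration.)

t = 0.035 min × 60.0 = 2.1 s
d = v₀ × t + ½ × a × t² = 10.0 × 2.1 + 0.5 × 4.1 × 2.1² = 30.0405 m
d = 30.0405 m / 0.0254 = 1183 in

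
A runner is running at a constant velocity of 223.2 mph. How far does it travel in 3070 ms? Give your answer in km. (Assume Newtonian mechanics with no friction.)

v = 223.2 mph × 0.44704 = 99.7793 m/s
t = 3070 ms × 0.001 = 3.07 s
d = v × t = 99.7793 × 3.07 = 306.322 m
d = 306.322 m / 1000.0 = 0.3063 km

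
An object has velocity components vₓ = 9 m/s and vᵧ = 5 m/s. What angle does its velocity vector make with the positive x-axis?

θ = arctan(vᵧ/vₓ) = arctan(5/9) = 29.05°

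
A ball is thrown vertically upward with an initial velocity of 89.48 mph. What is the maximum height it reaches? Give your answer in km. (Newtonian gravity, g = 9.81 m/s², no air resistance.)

v₀ = 89.48 mph × 0.44704 = 40.0011 m/s
h_max = v₀² / (2g) = 40.0011² / (2 × 9.81) = 1600.09 / 19.62 = 81.554 m
h_max = 81.554 m / 1000.0 = 0.08155 km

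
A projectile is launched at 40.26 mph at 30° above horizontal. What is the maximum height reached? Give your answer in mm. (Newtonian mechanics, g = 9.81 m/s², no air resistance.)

v₀ = 40.26 mph × 0.44704 = 17.9978 m/s
H = v₀² × sin²(θ) / (2g) = 17.9978² × sin(30°)² / (2 × 9.81) = 323.921 × 0.25 / 19.62 = 4.12743 m
H = 4.12743 m / 0.001 = 4127 mm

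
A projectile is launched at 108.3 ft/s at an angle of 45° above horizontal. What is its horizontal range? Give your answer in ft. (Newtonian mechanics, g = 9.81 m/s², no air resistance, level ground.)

v₀ = 108.3 ft/s × 0.3048 = 33.0098 m/s
R = v₀² × sin(2θ) / g = 33.0098² × sin(2 × 45°) / 9.81 = 1089.65 × 1.0 / 9.81 = 111.075 m
R = 111.075 m / 0.3048 = 364.4 ft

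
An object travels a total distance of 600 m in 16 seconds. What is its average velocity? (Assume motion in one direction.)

v_avg = Δd / Δt = 600 / 16 = 37.5 m/s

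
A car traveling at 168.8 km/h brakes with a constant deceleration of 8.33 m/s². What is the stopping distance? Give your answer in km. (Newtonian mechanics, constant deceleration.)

v₀ = 168.8 km/h × 0.2777777777777778 = 46.8889 m/s
d = v₀² / (2a) = 46.8889² / (2 × 8.33) = 2198.57 / 16.66 = 131.967 m
d = 131.967 m / 1000.0 = 0.132 km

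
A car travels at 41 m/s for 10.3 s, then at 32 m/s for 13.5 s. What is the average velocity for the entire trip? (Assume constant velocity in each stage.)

d₁ = v₁t₁ = 41 × 10.3 = 422.3 m
d₂ = v₂t₂ = 32 × 13.5 = 432.0 m
d_total = 854.3 m, t_total = 23.8 s
v_avg = d_total/t_total = 854.3/23.8 = 35.89 m/s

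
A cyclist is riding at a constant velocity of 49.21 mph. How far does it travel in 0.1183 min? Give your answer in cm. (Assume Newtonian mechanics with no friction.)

v = 49.21 mph × 0.44704 = 21.9988 m/s
t = 0.1183 min × 60.0 = 7.098 s
d = v × t = 21.9988 × 7.098 = 156.147 m
d = 156.147 m / 0.01 = 15610 cm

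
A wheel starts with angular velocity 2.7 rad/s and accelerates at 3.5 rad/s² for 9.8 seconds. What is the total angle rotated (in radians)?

θ = ω₀t + ½αt² = 2.7×9.8 + ½×3.5×9.8² = 194.53 rad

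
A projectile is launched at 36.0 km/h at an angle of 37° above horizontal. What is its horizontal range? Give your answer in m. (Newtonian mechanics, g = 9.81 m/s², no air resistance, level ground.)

v₀ = 36.0 km/h × 0.2777777777777778 = 10.0 m/s
R = v₀² × sin(2θ) / g = 10.0² × sin(2 × 37°) / 9.81 = 100.0 × 0.961262 / 9.81 = 9.799 m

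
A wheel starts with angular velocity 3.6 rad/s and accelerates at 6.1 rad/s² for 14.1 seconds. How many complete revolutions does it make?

θ = ω₀t + ½αt² = 3.6×14.1 + ½×6.1×14.1² = 657.1305 rad
Total revolutions = θ/(2π) = 657.1305/(2π) = 104.59
Complete revolutions = ⌊104.59⌋ = 104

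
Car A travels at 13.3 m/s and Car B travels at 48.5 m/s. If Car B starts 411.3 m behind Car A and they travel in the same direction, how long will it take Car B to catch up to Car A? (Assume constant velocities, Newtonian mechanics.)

Relative speed: v_rel = 48.5 - 13.3 = 35.2 m/s
Time to catch: t = d₀/v_rel = 411.3/35.2 = 11.68 s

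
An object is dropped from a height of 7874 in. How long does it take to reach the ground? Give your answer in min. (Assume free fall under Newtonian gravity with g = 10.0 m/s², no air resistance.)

h = 7874 in × 0.0254 = 200.0 m
t = √(2h/g) = √(2 × 200.0 / 10.0) = 6.32456 s
t = 6.32456 s / 60.0 = 0.1054 min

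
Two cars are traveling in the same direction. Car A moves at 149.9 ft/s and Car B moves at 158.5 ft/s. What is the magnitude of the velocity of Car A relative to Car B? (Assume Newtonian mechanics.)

v_rel = |v_A - v_B| = |149.9 - 158.5| = 8.6 ft/s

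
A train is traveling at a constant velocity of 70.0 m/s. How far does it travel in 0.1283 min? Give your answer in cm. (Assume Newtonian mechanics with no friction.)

t = 0.1283 min × 60.0 = 7.698 s
d = v × t = 70.0 × 7.698 = 538.86 m
d = 538.86 m / 0.01 = 53890 cm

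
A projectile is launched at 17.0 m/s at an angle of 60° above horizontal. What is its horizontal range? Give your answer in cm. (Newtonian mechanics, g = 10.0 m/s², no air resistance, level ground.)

R = v₀² × sin(2θ) / g = 17.0² × sin(2 × 60°) / 10.0 = 289.0 × 0.866025 / 10.0 = 25.0281 m
R = 25.0281 m / 0.01 = 2503 cm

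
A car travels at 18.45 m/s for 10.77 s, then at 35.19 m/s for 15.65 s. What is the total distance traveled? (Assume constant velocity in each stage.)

d₁ = v₁t₁ = 18.45 × 10.77 = 198.7065 m
d₂ = v₂t₂ = 35.19 × 15.65 = 550.7235 m
d_total = 198.7065 + 550.7235 = 749.43 m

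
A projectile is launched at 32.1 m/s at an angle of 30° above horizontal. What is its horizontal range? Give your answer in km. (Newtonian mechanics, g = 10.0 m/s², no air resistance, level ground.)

R = v₀² × sin(2θ) / g = 32.1² × sin(2 × 30°) / 10.0 = 1030.41 × 0.866025 / 10.0 = 89.2361 m
R = 89.2361 m / 1000.0 = 0.08924 km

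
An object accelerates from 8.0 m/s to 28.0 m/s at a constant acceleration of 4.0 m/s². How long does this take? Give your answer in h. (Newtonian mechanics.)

t = (v - v₀) / a = (28.0 - 8.0) / 4.0 = 5.0 s
t = 5.0 s / 3600.0 = 0.001389 h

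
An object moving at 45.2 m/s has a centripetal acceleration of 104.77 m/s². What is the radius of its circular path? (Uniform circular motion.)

r = v²/a_c = 45.2²/104.77 = 19.5 m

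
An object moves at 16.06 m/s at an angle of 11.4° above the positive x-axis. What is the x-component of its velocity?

vₓ = v cos(θ) = 16.06 × cos(11.4°) = 15.74 m/s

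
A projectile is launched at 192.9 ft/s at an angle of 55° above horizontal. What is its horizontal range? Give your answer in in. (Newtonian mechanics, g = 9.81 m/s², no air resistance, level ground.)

v₀ = 192.9 ft/s × 0.3048 = 58.7959 m/s
R = v₀² × sin(2θ) / g = 58.7959² × sin(2 × 55°) / 9.81 = 3456.96 × 0.939693 / 9.81 = 331.14 m
R = 331.14 m / 0.0254 = 13040 in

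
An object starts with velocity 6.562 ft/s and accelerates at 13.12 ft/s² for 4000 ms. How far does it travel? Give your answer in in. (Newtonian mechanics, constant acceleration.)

v₀ = 6.562 ft/s × 0.3048 = 2.0001 m/s
a = 13.12 ft/s² × 0.3048 = 3.99898 m/s²
t = 4000 ms × 0.001 = 4.0 s
d = v₀ × t + ½ × a × t² = 2.0001 × 4.0 + 0.5 × 3.99898 × 4.0² = 39.9922 m
d = 39.9922 m / 0.0254 = 1574 in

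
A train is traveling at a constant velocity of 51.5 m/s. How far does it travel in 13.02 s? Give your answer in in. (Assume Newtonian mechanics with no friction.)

d = v × t = 51.5 × 13.02 = 670.53 m
d = 670.53 m / 0.0254 = 26400 in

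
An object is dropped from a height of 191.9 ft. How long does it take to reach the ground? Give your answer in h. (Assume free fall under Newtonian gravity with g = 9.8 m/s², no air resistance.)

h = 191.9 ft × 0.3048 = 58.4911 m
t = √(2h/g) = √(2 × 58.4911 / 9.8) = 3.45499 s
t = 3.45499 s / 3600.0 = 0.0009597 h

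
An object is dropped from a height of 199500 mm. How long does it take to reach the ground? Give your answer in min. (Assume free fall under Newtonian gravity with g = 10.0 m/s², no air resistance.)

h = 199500 mm × 0.001 = 199.5 m
t = √(2h/g) = √(2 × 199.5 / 10.0) = 6.31664 s
t = 6.31664 s / 60.0 = 0.1053 min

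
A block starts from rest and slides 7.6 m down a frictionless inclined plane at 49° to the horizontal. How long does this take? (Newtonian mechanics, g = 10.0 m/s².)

a = g sin(θ) = 10.0 × sin(49°) = 7.5471 m/s²
t = √(2d/a) = √(2 × 7.6 / 7.5471) = 1.42 s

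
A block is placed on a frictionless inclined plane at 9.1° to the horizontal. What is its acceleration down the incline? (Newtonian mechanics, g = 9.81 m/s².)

a = g sin(θ) = 9.81 × sin(9.1°) = 9.81 × 0.1582 = 1.55 m/s²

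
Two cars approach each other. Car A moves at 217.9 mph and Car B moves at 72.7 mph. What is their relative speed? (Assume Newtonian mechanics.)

v_rel = v_A + v_B = 217.9 + 72.7 = 290.6 mph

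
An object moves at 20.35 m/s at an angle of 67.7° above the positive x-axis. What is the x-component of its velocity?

vₓ = v cos(θ) = 20.35 × cos(67.7°) = 7.72 m/s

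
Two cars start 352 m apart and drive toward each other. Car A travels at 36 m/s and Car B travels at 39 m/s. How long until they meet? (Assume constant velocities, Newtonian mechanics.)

Combined speed: v_combined = 36 + 39 = 75 m/s
Time to meet: t = d/v_combined = 352/75 = 4.69 s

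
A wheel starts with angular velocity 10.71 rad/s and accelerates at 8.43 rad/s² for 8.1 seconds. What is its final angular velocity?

ω = ω₀ + αt = 10.71 + 8.43 × 8.1 = 78.99 rad/s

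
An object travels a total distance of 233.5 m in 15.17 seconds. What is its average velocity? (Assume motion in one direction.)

v_avg = Δd / Δt = 233.5 / 15.17 = 15.39 m/s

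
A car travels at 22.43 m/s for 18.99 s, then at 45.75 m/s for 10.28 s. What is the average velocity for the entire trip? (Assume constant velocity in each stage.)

d₁ = v₁t₁ = 22.43 × 18.99 = 425.9457 m
d₂ = v₂t₂ = 45.75 × 10.28 = 470.31 m
d_total = 896.2557 m, t_total = 29.27 s
v_avg = d_total/t_total = 896.2557/29.27 = 30.62 m/s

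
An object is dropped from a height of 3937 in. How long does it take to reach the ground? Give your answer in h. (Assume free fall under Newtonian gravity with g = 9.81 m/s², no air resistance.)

h = 3937 in × 0.0254 = 99.9998 m
t = √(2h/g) = √(2 × 99.9998 / 9.81) = 4.51523 s
t = 4.51523 s / 3600.0 = 0.001254 h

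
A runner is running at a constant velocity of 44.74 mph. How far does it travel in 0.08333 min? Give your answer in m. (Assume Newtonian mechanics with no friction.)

v = 44.74 mph × 0.44704 = 20.0006 m/s
t = 0.08333 min × 60.0 = 4.9998 s
d = v × t = 20.0006 × 4.9998 = 100.0 m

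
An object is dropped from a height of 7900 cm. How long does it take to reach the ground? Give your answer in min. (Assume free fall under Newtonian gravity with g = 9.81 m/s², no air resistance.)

h = 7900 cm × 0.01 = 79.0 m
t = √(2h/g) = √(2 × 79.0 / 9.81) = 4.01323 s
t = 4.01323 s / 60.0 = 0.06689 min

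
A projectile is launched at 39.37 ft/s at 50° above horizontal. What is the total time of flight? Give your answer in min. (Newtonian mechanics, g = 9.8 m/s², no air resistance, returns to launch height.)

v₀ = 39.37 ft/s × 0.3048 = 12.0 m/s
T = 2 × v₀ × sin(θ) / g = 2 × 12.0 × sin(50°) / 9.8 = 2 × 12.0 × 0.766044 / 9.8 = 1.87603 s
T = 1.87603 s / 60.0 = 0.03127 min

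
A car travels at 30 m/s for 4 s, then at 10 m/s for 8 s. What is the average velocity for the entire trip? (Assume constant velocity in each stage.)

d₁ = v₁t₁ = 30 × 4 = 120 m
d₂ = v₂t₂ = 10 × 8 = 80 m
d_total = 200 m, t_total = 12 s
v_avg = d_total/t_total = 200/12 = 16.67 m/s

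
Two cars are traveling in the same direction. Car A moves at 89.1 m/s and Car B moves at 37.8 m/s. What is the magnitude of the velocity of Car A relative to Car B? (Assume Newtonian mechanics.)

v_rel = |v_A - v_B| = |89.1 - 37.8| = 51.3 m/s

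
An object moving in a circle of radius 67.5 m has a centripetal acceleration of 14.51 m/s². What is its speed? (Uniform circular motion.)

v = √(a_c × r) = √(14.51 × 67.5) = 31.3 m/s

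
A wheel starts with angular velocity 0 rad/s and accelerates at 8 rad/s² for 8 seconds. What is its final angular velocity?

ω = ω₀ + αt = 0 + 8 × 8 = 64 rad/s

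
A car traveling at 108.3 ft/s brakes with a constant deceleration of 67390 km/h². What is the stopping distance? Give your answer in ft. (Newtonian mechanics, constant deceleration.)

v₀ = 108.3 ft/s × 0.3048 = 33.0098 m/s
a = 67390 km/h² × 7.716049382716049e-05 = 5.19985 m/s²
d = v₀² / (2a) = 33.0098² / (2 × 5.19985) = 1089.65 / 10.3997 = 104.777 m
d = 104.777 m / 0.3048 = 343.8 ft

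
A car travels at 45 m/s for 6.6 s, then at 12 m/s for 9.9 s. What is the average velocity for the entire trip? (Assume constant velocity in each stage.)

d₁ = v₁t₁ = 45 × 6.6 = 297.0 m
d₂ = v₂t₂ = 12 × 9.9 = 118.8 m
d_total = 415.8 m, t_total = 16.5 s
v_avg = d_total/t_total = 415.8/16.5 = 25.2 m/s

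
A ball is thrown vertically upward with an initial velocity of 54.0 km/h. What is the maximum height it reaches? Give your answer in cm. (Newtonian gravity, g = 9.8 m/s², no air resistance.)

v₀ = 54.0 km/h × 0.2777777777777778 = 15.0 m/s
h_max = v₀² / (2g) = 15.0² / (2 × 9.8) = 225.0 / 19.6 = 11.4796 m
h_max = 11.4796 m / 0.01 = 1148 cm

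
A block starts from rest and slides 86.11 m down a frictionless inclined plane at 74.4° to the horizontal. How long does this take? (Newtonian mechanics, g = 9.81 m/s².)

a = g sin(θ) = 9.81 × sin(74.4°) = 9.4486 m/s²
t = √(2d/a) = √(2 × 86.11 / 9.4486) = 4.27 s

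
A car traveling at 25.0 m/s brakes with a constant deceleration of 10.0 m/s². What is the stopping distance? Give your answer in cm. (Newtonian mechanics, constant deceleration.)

d = v₀² / (2a) = 25.0² / (2 × 10.0) = 625.0 / 20.0 = 31.25 m
d = 31.25 m / 0.01 = 3125 cm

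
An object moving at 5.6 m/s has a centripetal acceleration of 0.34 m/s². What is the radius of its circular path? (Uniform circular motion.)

r = v²/a_c = 5.6²/0.34 = 92.24 m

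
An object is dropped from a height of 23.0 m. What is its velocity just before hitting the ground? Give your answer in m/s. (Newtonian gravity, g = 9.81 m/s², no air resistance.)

v = √(2gh) = √(2 × 9.81 × 23.0) = 21.24 m/s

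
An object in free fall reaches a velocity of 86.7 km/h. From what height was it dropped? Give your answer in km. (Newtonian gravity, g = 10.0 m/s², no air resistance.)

v = 86.7 km/h × 0.2777777777777778 = 24.0833 m/s
h = v² / (2g) = 24.0833² / (2 × 10.0) = 29.0003 m
h = 29.0003 m / 1000.0 = 0.029 km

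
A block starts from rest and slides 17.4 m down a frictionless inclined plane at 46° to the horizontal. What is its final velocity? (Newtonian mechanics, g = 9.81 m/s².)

a = g sin(θ) = 9.81 × sin(46°) = 7.0567 m/s²
v = √(2ad) = √(2 × 7.0567 × 17.4) = 15.67 m/s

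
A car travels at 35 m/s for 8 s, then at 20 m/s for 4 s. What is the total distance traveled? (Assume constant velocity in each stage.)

d₁ = v₁t₁ = 35 × 8 = 280 m
d₂ = v₂t₂ = 20 × 4 = 80 m
d_total = 280 + 80 = 360 m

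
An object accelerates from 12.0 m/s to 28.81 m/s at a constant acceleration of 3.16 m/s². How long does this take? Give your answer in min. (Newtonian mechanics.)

t = (v - v₀) / a = (28.81 - 12.0) / 3.16 = 5.31962 s
t = 5.31962 s / 60.0 = 0.08866 min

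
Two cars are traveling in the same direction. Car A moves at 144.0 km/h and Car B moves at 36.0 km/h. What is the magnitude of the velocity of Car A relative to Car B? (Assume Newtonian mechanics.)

v_rel = |v_A - v_B| = |144.0 - 36.0| = 108.0 km/h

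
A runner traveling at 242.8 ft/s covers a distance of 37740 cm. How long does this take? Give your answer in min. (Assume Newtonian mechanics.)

d = 37740 cm × 0.01 = 377.4 m
v = 242.8 ft/s × 0.3048 = 74.0054 m/s
t = d / v = 377.4 / 74.0054 = 5.09963 s
t = 5.09963 s / 60.0 = 0.08499 min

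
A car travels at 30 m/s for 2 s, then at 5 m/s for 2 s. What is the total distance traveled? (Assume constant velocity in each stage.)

d₁ = v₁t₁ = 30 × 2 = 60 m
d₂ = v₂t₂ = 5 × 2 = 10 m
d_total = 60 + 10 = 70 m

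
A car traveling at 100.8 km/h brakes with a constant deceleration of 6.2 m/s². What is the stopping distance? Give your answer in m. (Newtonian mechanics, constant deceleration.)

v₀ = 100.8 km/h × 0.2777777777777778 = 28.0 m/s
d = v₀² / (2a) = 28.0² / (2 × 6.2) = 784.0 / 12.4 = 63.23 m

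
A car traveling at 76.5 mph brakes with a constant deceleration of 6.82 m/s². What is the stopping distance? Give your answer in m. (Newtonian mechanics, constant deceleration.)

v₀ = 76.5 mph × 0.44704 = 34.1986 m/s
d = v₀² / (2a) = 34.1986² / (2 × 6.82) = 1169.54 / 13.64 = 85.74 m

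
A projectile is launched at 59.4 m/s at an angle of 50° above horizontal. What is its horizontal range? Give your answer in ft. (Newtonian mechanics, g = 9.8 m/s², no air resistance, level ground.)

R = v₀² × sin(2θ) / g = 59.4² × sin(2 × 50°) / 9.8 = 3528.36 × 0.984808 / 9.8 = 354.567 m
R = 354.567 m / 0.3048 = 1163 ft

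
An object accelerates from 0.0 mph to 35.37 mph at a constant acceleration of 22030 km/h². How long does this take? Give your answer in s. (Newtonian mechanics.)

v₀ = 0.0 mph × 0.44704 = 0.0 m/s
v = 35.37 mph × 0.44704 = 15.8118 m/s
a = 22030 km/h² × 7.716049382716049e-05 = 1.69985 m/s²
t = (v - v₀) / a = (15.8118 - 0.0) / 1.69985 = 9.302 s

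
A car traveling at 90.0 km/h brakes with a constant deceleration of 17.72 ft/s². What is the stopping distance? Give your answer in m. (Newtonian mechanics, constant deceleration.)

v₀ = 90.0 km/h × 0.2777777777777778 = 25.0 m/s
a = 17.72 ft/s² × 0.3048 = 5.40106 m/s²
d = v₀² / (2a) = 25.0² / (2 × 5.40106) = 625.0 / 10.8021 = 57.86 m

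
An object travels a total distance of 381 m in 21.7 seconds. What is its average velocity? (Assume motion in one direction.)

v_avg = Δd / Δt = 381 / 21.7 = 17.56 m/s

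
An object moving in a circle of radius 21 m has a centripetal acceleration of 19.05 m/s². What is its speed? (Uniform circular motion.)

v = √(a_c × r) = √(19.05 × 21) = 20.0 m/s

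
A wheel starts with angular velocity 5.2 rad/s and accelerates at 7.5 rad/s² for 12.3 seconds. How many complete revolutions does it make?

θ = ω₀t + ½αt² = 5.2×12.3 + ½×7.5×12.3² = 631.2975 rad
Total revolutions = θ/(2π) = 631.2975/(2π) = 100.47
Complete revolutions = ⌊100.47⌋ = 100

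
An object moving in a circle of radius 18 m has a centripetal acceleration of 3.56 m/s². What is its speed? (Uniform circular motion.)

v = √(a_c × r) = √(3.56 × 18) = 8.0 m/s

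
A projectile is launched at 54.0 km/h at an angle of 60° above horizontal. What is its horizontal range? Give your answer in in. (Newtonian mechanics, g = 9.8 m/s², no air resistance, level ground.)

v₀ = 54.0 km/h × 0.2777777777777778 = 15.0 m/s
R = v₀² × sin(2θ) / g = 15.0² × sin(2 × 60°) / 9.8 = 225.0 × 0.866025 / 9.8 = 19.8832 m
R = 19.8832 m / 0.0254 = 782.8 in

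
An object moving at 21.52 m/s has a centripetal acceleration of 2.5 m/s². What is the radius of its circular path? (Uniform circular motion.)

r = v²/a_c = 21.52²/2.5 = 185.24 m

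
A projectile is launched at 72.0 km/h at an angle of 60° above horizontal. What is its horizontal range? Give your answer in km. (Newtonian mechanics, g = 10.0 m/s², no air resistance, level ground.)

v₀ = 72.0 km/h × 0.2777777777777778 = 20.0 m/s
R = v₀² × sin(2θ) / g = 20.0² × sin(2 × 60°) / 10.0 = 400.0 × 0.866025 / 10.0 = 34.641 m
R = 34.641 m / 1000.0 = 0.03464 km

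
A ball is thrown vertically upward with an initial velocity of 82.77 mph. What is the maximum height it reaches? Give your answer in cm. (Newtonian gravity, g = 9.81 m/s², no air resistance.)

v₀ = 82.77 mph × 0.44704 = 37.0015 m/s
h_max = v₀² / (2g) = 37.0015² / (2 × 9.81) = 1369.11 / 19.62 = 69.7813 m
h_max = 69.7813 m / 0.01 = 6978 cm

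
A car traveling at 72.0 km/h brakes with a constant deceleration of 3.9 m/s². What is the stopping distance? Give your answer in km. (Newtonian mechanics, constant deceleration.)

v₀ = 72.0 km/h × 0.2777777777777778 = 20.0 m/s
d = v₀² / (2a) = 20.0² / (2 × 3.9) = 400.0 / 7.8 = 51.2821 m
d = 51.2821 m / 1000.0 = 0.05128 km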